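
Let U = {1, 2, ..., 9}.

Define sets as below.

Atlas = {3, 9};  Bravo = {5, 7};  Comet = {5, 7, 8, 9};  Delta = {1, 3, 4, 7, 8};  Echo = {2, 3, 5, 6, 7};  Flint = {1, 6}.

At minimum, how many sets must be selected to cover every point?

Atlas, Delta, and Echo cover everything between them: the union {1, 2, 3, 4, 5, 6, 7, 8, 9} is all of U.
Only Echo contains 2, so Echo is forced; the remaining 4 points need at least 2 more sets (each remaining set adds at most 3) — so at least 3 sets are needed, and 3 is optimal.

3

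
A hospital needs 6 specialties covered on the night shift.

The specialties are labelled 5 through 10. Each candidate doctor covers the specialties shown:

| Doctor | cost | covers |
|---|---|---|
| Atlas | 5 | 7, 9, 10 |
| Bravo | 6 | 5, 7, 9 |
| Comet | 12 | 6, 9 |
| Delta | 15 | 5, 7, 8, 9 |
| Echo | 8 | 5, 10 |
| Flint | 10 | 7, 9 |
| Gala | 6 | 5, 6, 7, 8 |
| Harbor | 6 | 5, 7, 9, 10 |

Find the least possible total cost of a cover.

11

Atlas, Gala together cover every specialty (Atlas ∪ Gala = {5, 6, 7, 8, 9, 10}); total cost 5 + 6 = 11.
No covering selection has total cost below 11.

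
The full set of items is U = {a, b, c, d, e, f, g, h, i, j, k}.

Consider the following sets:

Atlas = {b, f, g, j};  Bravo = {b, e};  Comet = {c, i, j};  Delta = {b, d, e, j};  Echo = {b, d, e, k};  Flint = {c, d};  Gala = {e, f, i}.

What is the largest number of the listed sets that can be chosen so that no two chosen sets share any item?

Flint, Gala are pairwise disjoint (Flint={c,d}; Gala={e,f,i}).
Every remaining set overlaps one of these, and no 3 of the listed sets are pairwise disjoint, so 2 is the maximum.

2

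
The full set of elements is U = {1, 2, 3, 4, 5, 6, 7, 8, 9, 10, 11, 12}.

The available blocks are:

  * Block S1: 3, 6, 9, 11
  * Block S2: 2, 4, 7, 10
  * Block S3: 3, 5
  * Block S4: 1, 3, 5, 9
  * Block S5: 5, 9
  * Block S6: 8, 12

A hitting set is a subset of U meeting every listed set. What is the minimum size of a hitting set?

H = {3, 5, 7, 12} meets every block (each contains at least one member of H), and |H| = 4.
No choice of 3 elements meets every block, so 4 is the minimum.

4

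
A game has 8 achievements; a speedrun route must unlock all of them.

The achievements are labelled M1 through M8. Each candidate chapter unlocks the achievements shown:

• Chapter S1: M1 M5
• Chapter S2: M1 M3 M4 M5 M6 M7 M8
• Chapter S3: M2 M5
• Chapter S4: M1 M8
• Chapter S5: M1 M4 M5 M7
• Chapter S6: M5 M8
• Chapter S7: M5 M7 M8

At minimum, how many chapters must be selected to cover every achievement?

S2 and S3 together: S2 ∪ S3 = {M1, M2, M3, M4, M5, M6, M7, M8} — every achievement is covered.
No single chapter has all 8 achievements (the largest, S2, has 7), so 2 is optimal.

2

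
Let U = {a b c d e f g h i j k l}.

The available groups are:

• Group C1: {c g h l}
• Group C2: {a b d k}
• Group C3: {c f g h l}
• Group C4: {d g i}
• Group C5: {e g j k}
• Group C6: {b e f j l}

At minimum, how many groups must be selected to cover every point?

Take {C1, C2, C4, C6}. Their union is {a, b, c, d, e, f, g, h, i, j, k, l}, which is all 12 points.
No 3 of the 6 groups cover everything (all 20 combinations miss at least one point), so 4 is optimal.

4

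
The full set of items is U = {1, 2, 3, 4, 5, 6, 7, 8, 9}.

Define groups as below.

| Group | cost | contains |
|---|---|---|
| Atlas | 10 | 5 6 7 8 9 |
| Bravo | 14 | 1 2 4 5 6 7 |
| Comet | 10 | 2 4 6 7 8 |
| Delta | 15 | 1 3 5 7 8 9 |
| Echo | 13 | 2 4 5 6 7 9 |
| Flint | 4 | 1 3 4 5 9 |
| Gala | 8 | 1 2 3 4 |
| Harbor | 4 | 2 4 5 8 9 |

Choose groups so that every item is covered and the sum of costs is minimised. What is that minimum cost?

Comet, Flint together cover every item (Comet ∪ Flint = {1, 2, 3, 4, 5, 6, 7, 8, 9}); total cost 10 + 4 = 14.
The greedy pick Flint, Harbor, Atlas costs 18; no covering selection beats 14.

14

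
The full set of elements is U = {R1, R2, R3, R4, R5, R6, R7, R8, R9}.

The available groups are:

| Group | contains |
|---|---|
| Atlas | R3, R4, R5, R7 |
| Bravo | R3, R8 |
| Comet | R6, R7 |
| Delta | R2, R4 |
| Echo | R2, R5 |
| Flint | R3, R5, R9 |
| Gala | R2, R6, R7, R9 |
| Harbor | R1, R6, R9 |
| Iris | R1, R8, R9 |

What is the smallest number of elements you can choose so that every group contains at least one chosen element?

Take H = {R4, R5, R6, R8}. Each listed group contains at least one of these, so H is a hitting set of size 4.
No choice of 3 elements meets every group, so 4 is the minimum.

4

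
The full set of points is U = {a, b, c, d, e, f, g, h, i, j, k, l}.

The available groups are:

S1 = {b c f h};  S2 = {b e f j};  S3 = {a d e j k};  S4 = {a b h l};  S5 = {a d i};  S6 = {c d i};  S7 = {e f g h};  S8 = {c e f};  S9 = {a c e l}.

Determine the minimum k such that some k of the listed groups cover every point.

4

S3, S4, S6, and S7 cover everything between them: the union {a, b, c, d, e, f, g, h, i, j, k, l} is all of U.
No 3 of the 9 groups cover everything (all 84 combinations miss at least one point), so 4 is optimal.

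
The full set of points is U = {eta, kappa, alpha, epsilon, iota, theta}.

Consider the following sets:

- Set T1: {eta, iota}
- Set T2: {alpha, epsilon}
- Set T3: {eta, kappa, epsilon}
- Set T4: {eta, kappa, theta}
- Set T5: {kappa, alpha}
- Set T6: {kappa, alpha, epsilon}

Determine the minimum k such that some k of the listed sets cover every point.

T1, T2, and T4 cover everything between them: the union {eta, kappa, alpha, epsilon, iota, theta} is all of U.
Only T1 contains iota, so T1 is forced; the remaining 4 points need at least 2 more sets (each remaining set adds at most 3) — so at least 3 sets are needed, and 3 is optimal.

3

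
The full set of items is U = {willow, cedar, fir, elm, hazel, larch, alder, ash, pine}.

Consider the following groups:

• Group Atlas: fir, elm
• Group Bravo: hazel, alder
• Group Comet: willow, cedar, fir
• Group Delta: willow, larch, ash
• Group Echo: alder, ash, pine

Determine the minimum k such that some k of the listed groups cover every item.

5

Atlas, Bravo, Comet, Delta, and Echo cover everything between them: the union {willow, cedar, fir, elm, hazel, larch, alder, ash, pine} is all of U.
No 4 of the 5 groups cover everything (all 5 combinations miss at least one item), so 5 is optimal.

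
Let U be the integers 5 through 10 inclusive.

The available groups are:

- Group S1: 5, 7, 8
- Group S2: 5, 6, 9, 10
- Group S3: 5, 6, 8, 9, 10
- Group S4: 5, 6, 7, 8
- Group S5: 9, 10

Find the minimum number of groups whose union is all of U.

2

S3 and S4 cover everything between them: the union {5, 6, 7, 8, 9, 10} is all of U.
No single group has all 6 items (the largest, S3, has 5), so 2 is optimal.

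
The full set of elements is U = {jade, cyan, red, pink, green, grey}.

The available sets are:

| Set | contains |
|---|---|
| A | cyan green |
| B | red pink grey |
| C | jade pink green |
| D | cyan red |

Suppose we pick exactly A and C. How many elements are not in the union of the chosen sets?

Union of A, C = {jade, cyan, pink, green}.
Not covered: red, grey — 2 elements.

2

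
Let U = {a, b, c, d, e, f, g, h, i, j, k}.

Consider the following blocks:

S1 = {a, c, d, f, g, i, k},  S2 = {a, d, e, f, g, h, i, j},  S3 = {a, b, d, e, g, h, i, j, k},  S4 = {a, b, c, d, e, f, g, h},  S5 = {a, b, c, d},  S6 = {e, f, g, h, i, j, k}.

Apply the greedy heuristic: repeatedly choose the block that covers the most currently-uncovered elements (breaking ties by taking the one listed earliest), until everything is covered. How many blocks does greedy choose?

Greedy: pick S3 (covers 9 new) → pick S1 (covers 2 new). Total picks: 2.

2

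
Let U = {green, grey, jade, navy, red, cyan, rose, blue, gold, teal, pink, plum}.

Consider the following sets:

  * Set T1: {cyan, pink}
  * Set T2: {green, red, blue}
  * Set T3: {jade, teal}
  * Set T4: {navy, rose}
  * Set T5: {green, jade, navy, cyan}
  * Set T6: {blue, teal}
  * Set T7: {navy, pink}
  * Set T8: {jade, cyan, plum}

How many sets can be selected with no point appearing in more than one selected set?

4

T1, T2, T3, T4 are pairwise disjoint (T1={cyan,pink}; T2={green,red,blue}; T3={jade,teal}; T4={navy,rose}).
Every remaining set overlaps one of these, and no 5 of the listed sets are pairwise disjoint, so 4 is the maximum.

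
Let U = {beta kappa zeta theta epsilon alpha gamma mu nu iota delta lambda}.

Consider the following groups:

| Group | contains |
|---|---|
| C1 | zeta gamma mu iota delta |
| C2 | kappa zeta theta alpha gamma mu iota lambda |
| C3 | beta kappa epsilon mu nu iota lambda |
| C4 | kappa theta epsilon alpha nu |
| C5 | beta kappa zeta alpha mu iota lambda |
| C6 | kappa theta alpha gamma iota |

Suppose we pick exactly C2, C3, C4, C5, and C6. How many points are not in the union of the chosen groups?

1

Union of C2, C3, C4, C5, C6 = {beta, kappa, zeta, theta, epsilon, alpha, gamma, mu, nu, iota, lambda}.
Not covered: delta — 1 point.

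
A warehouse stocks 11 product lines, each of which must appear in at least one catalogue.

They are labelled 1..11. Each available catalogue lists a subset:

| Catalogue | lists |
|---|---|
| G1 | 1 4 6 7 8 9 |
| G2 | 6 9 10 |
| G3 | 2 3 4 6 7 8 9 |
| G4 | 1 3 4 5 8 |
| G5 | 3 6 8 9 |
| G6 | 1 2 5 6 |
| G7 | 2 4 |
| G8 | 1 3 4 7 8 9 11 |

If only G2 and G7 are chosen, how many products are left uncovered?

6

Union of G2, G7 = {2, 4, 6, 9, 10}.
Not covered: 1, 3, 5, 7, 8, 11 — 6 products.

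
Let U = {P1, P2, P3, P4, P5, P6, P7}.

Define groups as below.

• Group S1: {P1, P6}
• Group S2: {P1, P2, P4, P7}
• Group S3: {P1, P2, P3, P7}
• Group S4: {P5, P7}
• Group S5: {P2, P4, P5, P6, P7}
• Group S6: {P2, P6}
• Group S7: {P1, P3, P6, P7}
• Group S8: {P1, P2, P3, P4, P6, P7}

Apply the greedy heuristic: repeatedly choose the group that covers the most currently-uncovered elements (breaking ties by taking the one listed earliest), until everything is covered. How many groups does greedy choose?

Greedy: pick S8 (covers 6 new) → pick S4 (covers 1 new). Total picks: 2.

2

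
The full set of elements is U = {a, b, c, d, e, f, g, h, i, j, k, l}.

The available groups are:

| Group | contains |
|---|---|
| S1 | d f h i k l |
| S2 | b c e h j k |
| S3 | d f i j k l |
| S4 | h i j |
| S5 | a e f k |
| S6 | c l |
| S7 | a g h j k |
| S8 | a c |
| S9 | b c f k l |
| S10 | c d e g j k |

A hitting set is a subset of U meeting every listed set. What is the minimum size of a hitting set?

3

Take T = {c, i, k}. Each listed group contains at least one of these, so T is a hitting set of size 3.
The groups S4, S5, S6 are pairwise disjoint, so any hitting set needs a separate element for each — at least 3. Hence 3 is optimal.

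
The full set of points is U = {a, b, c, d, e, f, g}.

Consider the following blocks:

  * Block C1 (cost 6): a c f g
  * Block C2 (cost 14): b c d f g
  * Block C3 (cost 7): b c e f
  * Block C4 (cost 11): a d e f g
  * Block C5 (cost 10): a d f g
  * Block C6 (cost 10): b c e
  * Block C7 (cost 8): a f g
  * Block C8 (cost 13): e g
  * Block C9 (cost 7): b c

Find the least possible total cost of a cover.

17

C3, C5 together cover every point (C3 ∪ C5 = {a, b, c, d, e, f, g}); total cost 7 + 10 = 17.
The greedy pick C1, C3, C5 costs 23; no covering selection beats 17.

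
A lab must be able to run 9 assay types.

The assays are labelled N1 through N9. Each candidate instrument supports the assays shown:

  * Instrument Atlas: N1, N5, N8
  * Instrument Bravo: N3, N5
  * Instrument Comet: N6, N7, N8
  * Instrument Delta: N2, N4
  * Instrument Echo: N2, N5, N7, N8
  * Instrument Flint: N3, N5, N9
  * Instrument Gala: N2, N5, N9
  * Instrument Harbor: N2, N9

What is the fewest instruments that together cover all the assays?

Take {Atlas, Comet, Delta, Flint}. Their union is {N1, N2, N3, N4, N5, N6, N7, N8, N9}, which is all 9 assays.
Only Atlas contains N1, so Atlas is forced; the remaining 6 assays need at least 3 more instruments (each remaining instrument adds at most 2) — so at least 4 instruments are needed, and 4 is optimal.

4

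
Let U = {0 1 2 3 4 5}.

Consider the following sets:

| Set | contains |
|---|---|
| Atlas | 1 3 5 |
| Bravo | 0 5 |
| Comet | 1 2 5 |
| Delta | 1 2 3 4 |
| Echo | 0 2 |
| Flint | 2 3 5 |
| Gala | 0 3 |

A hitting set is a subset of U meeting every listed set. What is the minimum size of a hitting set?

Take H = {0, 1, 5}. Each listed set contains at least one of these, so H is a hitting set of size 3.
No choice of 2 points meets every set, so 3 is the minimum.

3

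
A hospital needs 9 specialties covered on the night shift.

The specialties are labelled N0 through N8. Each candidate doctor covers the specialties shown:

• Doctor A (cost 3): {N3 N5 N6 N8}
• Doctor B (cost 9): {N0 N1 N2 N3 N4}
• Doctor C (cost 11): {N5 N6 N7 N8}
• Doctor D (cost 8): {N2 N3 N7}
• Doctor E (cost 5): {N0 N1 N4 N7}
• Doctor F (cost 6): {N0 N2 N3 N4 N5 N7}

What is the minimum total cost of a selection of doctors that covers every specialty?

14

A, E, F together cover every specialty (A ∪ E ∪ F = {N0, N1, N2, N3, N4, N5, N6, N7, N8}); total cost 3 + 5 + 6 = 14.
No covering selection has total cost below 14.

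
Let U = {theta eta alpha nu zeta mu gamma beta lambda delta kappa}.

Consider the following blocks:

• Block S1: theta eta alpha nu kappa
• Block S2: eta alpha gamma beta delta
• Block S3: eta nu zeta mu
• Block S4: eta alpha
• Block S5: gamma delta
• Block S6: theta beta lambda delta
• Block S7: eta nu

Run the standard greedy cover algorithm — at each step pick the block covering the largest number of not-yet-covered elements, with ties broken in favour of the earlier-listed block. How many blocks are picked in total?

Greedy: pick S1 (covers 5 new) → pick S2 (covers 3 new) → pick S3 (covers 2 new) → pick S6 (covers 1 new). Total picks: 4.

4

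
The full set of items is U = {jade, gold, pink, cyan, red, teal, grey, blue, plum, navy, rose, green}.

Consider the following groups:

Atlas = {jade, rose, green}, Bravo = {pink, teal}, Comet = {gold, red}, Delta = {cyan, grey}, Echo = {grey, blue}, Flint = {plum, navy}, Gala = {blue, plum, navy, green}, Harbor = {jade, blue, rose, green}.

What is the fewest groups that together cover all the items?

Bravo, Comet, Delta, Flint, and Harbor cover everything between them: the union {jade, gold, pink, cyan, red, teal, grey, blue, plum, navy, rose, green} is all of U.
No 4 of the 8 groups cover everything (all 70 combinations miss at least one item), so 5 is optimal.

5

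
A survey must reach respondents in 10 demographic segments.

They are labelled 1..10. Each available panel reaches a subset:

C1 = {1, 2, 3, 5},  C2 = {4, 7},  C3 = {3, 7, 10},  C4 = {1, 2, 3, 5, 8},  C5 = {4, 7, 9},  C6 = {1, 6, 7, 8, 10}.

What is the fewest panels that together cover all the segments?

3

Take {C4, C5, C6}. Their union is {1, 2, 3, 4, 5, 6, 7, 8, 9, 10}, which is all 10 segments.
Only C6 contains 6, so C6 is forced; the remaining 5 segments need at least 2 more panels (each remaining panel adds at most 3) — so at least 3 panels are needed, and 3 is optimal.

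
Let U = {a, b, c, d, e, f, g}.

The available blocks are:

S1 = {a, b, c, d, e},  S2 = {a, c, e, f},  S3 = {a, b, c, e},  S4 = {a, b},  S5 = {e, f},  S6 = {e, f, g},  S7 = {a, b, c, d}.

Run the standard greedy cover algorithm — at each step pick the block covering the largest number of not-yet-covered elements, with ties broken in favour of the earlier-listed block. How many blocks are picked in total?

2

Greedy: pick S1 (covers 5 new) → pick S6 (covers 2 new). Total picks: 2.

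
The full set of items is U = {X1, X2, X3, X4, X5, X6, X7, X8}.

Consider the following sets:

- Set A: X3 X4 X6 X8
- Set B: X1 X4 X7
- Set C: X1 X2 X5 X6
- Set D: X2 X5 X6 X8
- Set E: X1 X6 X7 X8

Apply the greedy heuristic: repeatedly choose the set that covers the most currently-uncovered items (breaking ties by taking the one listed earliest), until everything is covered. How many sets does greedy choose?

3

Greedy: pick A (covers 4 new) → pick C (covers 3 new) → pick B (covers 1 new). Total picks: 3.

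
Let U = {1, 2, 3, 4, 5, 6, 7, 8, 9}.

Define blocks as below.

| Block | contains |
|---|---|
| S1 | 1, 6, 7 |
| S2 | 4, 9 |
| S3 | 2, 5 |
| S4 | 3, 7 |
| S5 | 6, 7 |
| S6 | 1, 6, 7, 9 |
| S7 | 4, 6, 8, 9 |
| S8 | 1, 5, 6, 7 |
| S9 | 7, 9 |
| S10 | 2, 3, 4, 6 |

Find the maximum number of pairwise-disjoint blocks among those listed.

3

S2, S3, S5 are pairwise disjoint (S2={4,9}; S3={2,5}; S5={6,7}).
Every remaining block overlaps one of these, and no 4 of the listed blocks are pairwise disjoint, so 3 is the maximum.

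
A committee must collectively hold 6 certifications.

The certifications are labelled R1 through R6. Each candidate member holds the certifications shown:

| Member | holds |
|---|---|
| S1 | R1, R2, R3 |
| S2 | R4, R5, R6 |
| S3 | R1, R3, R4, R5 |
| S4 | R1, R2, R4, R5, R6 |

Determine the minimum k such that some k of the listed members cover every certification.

2

S3 and S4 together: S3 ∪ S4 = {R1, R2, R3, R4, R5, R6} — every certification is covered.
No single member has all 6 certifications (the largest, S4, has 5), so 2 is optimal.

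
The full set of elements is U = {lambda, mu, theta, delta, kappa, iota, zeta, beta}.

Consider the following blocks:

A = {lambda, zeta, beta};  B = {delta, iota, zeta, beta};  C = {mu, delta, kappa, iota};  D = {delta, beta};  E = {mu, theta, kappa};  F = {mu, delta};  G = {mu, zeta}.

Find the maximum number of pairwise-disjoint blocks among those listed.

2

D, G are pairwise disjoint (D={delta,beta}; G={mu,zeta}).
Every remaining block overlaps one of these, and no 3 of the listed blocks are pairwise disjoint, so 2 is the maximum.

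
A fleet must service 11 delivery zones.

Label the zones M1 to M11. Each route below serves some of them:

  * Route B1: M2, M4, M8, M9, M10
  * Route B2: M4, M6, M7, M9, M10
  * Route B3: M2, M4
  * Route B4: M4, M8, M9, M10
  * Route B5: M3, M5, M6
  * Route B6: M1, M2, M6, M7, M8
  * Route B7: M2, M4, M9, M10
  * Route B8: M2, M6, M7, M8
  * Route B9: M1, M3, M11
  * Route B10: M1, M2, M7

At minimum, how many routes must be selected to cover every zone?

B1 and B5 and B8 and B9 together: B1 ∪ B5 ∪ B8 ∪ B9 = {M1, M2, M3, M4, M5, M6, M7, M8, M9, M10, M11} — every zone is covered.
No 3 of the 10 routes cover everything (all 120 combinations miss at least one zone), so 4 is optimal.

4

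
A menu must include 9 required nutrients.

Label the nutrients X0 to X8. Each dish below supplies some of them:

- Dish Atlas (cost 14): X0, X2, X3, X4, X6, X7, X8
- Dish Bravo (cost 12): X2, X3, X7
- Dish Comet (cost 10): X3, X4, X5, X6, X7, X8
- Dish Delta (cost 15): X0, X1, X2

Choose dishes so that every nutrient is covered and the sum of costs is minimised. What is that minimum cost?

25

Comet, Delta together cover every nutrient (Comet ∪ Delta = {X0, X1, X2, X3, X4, X5, X6, X7, X8}); total cost 10 + 15 = 25.
No covering selection has total cost below 25.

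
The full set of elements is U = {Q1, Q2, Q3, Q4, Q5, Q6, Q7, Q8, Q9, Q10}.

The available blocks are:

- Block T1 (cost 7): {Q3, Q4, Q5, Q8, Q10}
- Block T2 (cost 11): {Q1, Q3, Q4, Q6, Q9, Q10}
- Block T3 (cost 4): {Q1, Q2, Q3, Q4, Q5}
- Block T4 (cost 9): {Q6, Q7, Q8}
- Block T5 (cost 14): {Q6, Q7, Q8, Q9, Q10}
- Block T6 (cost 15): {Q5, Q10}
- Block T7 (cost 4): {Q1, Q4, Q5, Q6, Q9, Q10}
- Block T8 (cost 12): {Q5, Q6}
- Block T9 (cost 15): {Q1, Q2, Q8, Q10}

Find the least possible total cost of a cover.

T3, T4, T7 together cover every element (T3 ∪ T4 ∪ T7 = {Q1, Q2, Q3, Q4, Q5, Q6, Q7, Q8, Q9, Q10}); total cost 4 + 9 + 4 = 17.
No covering selection has total cost below 17.

17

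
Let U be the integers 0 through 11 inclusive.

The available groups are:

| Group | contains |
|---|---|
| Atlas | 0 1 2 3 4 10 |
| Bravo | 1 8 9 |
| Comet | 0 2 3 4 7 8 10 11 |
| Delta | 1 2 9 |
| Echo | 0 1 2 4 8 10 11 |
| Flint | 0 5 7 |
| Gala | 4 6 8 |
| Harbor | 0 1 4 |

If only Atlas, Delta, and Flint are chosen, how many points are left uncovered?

Union of Atlas, Delta, Flint = {0, 1, 2, 3, 4, 5, 7, 9, 10}.
Not covered: 6, 8, 11 — 3 points.

3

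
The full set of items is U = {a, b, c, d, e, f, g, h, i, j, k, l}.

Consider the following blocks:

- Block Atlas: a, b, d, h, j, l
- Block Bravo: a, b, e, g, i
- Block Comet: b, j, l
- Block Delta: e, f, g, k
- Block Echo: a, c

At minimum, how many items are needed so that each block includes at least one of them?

3

Take T = {a, k, l}. Each listed block contains at least one of these, so T is a hitting set of size 3.
The blocks Comet, Delta, Echo are pairwise disjoint, so any hitting set needs a separate item for each — at least 3. Hence 3 is optimal.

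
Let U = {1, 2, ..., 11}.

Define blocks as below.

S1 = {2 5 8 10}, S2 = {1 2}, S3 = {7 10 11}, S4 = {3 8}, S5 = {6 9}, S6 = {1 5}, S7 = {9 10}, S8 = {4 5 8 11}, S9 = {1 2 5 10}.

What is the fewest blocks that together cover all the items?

S2, S3, S4, S5, and S8 cover everything between them: the union {1, 2, 3, 4, 5, 6, 7, 8, 9, 10, 11} is all of U.
No 4 of the 9 blocks cover everything (all 126 combinations miss at least one item), so 5 is optimal.

5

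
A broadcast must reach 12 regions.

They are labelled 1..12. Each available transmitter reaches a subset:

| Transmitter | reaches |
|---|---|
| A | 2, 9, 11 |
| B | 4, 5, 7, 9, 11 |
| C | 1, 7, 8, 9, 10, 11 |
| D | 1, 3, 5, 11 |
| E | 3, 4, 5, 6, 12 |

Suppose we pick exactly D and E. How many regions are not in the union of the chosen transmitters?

5

Union of D, E = {1, 3, 4, 5, 6, 11, 12}.
Not covered: 2, 7, 8, 9, 10 — 5 regions.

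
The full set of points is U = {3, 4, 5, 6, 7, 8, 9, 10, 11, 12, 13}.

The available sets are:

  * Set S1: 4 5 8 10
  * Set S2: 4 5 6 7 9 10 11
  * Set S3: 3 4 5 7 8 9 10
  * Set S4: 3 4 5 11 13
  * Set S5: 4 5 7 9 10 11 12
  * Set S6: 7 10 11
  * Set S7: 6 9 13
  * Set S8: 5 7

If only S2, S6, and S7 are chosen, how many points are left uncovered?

Union of S2, S6, S7 = {4, 5, 6, 7, 9, 10, 11, 13}.
Not covered: 3, 8, 12 — 3 points.

3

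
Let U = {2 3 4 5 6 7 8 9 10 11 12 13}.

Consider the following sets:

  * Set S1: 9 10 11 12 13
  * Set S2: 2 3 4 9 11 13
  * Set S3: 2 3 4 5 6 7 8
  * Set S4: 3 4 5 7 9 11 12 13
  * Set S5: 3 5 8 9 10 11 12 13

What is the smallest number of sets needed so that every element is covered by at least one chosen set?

S3 and S5 together: S3 ∪ S5 = {2, 3, 4, 5, 6, 7, 8, 9, 10, 11, 12, 13} — every element is covered.
No single set has all 12 elements (the largest, S4, has 8), so 2 is optimal.

2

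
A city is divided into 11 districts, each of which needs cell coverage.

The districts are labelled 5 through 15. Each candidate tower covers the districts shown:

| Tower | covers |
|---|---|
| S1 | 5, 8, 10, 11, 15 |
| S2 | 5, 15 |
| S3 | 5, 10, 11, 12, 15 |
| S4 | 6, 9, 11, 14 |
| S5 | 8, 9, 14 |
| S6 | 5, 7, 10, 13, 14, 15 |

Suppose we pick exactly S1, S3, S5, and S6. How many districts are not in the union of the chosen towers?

Union of S1, S3, S5, S6 = {5, 7, 8, 9, 10, 11, 12, 13, 14, 15}.
Not covered: 6 — 1 district.

1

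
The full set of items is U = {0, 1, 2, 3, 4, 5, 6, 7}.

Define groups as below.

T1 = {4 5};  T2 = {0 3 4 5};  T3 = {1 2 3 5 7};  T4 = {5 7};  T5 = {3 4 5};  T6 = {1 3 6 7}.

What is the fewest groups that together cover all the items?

Take {T2, T3, T6}. Their union is {0, 1, 2, 3, 4, 5, 6, 7}, which is all 8 items.
Only T2 contains 0, so T2 is forced; the remaining 4 items need at least 2 more groups (each remaining group adds at most 3) — so at least 3 groups are needed, and 3 is optimal.

3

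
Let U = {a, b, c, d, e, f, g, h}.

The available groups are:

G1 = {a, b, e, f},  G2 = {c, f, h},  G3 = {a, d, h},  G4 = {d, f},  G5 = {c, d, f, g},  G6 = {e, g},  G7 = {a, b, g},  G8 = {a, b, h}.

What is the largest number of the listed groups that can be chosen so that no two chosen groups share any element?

G4, G6, G8 are pairwise disjoint (G4={d,f}; G6={e,g}; G8={a,b,h}).
Every remaining group overlaps one of these, and no 4 of the listed groups are pairwise disjoint, so 3 is the maximum.

3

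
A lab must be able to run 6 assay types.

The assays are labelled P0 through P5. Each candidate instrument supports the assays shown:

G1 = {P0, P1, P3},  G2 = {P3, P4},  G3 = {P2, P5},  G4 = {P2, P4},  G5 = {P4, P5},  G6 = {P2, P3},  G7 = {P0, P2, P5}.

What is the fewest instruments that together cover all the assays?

Take {G1, G4, G7}. Their union is {P0, P1, P2, P3, P4, P5}, which is all 6 assays.
Only G1 contains P1, so G1 is forced; the remaining 3 assays need at least 2 more instruments (each remaining instrument adds at most 2) — so at least 3 instruments are needed, and 3 is optimal.

3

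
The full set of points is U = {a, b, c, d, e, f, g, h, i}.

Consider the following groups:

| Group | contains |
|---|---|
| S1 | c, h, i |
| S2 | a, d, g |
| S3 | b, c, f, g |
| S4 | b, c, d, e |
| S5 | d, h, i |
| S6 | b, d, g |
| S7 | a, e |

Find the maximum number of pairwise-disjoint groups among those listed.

S1, S6, S7 are pairwise disjoint (S1={c,h,i}; S6={b,d,g}; S7={a,e}).
Every remaining group overlaps one of these, and no 4 of the listed groups are pairwise disjoint, so 3 is the maximum.

3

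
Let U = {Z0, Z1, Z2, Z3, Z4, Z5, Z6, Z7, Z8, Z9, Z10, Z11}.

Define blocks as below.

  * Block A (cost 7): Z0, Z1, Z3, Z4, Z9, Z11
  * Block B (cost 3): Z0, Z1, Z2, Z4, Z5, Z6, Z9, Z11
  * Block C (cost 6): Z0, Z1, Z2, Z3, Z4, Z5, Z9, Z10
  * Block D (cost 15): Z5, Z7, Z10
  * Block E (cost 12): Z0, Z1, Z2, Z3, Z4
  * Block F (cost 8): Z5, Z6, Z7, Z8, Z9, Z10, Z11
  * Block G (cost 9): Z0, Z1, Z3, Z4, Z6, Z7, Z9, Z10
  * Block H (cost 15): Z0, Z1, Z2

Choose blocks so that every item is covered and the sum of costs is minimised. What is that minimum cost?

14

C, F together cover every item (C ∪ F = {Z0, Z1, Z2, Z3, Z4, Z5, Z6, Z7, Z8, Z9, Z10, Z11}); total cost 6 + 8 = 14.
The greedy pick B, F, C costs 17; no covering selection beats 14.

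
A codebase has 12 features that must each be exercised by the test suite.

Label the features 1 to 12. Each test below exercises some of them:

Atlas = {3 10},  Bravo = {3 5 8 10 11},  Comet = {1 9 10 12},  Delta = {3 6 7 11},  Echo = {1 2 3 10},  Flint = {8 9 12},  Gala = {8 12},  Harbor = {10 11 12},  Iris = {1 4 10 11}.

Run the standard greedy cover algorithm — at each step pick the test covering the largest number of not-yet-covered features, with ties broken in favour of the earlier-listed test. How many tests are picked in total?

Greedy: pick Bravo (covers 5 new) → pick Comet (covers 3 new) → pick Delta (covers 2 new) → pick Echo (covers 1 new) → pick Iris (covers 1 new). Total picks: 5.

5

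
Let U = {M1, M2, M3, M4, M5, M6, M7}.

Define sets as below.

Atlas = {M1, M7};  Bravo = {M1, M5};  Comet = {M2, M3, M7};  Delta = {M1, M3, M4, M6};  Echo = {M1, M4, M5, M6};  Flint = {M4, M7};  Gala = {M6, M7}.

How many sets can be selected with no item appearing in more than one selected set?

Bravo, Flint are pairwise disjoint (Bravo={M1,M5}; Flint={M4,M7}).
Every remaining set overlaps one of these, and no 3 of the listed sets are pairwise disjoint, so 2 is the maximum.

2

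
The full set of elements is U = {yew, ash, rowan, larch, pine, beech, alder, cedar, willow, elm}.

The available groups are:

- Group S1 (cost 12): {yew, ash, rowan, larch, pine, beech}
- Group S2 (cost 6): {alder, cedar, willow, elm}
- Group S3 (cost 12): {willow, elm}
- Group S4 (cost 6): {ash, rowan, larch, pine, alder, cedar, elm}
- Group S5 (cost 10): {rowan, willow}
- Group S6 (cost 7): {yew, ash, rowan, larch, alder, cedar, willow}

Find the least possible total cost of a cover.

S1, S2 together cover every element (S1 ∪ S2 = {yew, ash, rowan, larch, pine, beech, alder, cedar, willow, elm}); total cost 12 + 6 = 18.
The greedy pick S4, S6, S1 costs 25; no covering selection beats 18.

18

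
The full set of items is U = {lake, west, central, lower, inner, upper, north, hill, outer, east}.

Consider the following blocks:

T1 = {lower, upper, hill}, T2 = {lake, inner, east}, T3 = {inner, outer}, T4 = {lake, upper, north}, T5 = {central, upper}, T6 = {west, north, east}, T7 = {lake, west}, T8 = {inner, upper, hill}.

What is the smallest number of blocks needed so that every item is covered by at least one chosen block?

5

Take {T1, T2, T3, T5, T6}. Their union is {lake, west, central, lower, inner, upper, north, hill, outer, east}, which is all 10 items.
No 4 of the 8 blocks cover everything (all 70 combinations miss at least one item), so 5 is optimal.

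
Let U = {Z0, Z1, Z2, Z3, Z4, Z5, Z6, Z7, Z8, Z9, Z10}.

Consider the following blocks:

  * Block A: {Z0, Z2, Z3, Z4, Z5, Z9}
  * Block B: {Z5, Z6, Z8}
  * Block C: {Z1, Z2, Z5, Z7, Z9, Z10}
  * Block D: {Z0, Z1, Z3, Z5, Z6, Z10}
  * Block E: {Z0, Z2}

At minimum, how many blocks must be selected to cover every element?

3

A and B and C together: A ∪ B ∪ C = {Z0, Z1, Z2, Z3, Z4, Z5, Z6, Z7, Z8, Z9, Z10} — every element is covered.
Only A contains Z4, so A is forced; the remaining 5 elements need at least 2 more blocks (each remaining block adds at most 3) — so at least 3 blocks are needed, and 3 is optimal.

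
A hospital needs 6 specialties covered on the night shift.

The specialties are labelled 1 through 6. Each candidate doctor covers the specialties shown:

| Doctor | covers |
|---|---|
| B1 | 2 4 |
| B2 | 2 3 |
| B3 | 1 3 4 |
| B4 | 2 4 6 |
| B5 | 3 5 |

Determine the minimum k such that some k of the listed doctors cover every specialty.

B3 and B4 and B5 together: B3 ∪ B4 ∪ B5 = {1, 2, 3, 4, 5, 6} — every specialty is covered.
Only B3 contains 1, so B3 is forced; the remaining 3 specialties need at least 2 more doctors (each remaining doctor adds at most 2) — so at least 3 doctors are needed, and 3 is optimal.

3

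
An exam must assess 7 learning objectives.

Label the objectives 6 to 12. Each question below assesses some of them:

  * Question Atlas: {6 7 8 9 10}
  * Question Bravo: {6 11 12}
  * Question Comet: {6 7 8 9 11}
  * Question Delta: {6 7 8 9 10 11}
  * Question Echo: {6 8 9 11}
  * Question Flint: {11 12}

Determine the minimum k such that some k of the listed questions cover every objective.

Atlas and Flint together: Atlas ∪ Flint = {6, 7, 8, 9, 10, 11, 12} — every objective is covered.
No single question has all 7 objectives (the largest, Delta, has 6), so 2 is optimal.

2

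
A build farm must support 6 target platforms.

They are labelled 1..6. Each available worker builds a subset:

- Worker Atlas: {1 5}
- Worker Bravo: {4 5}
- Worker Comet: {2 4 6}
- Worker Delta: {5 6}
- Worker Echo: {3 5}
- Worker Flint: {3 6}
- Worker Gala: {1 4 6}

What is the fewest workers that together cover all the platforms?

3

Atlas and Comet and Flint together: Atlas ∪ Comet ∪ Flint = {1, 2, 3, 4, 5, 6} — every platform is covered.
Only Comet contains 2, so Comet is forced; the remaining 3 platforms need at least 2 more workers (each remaining worker adds at most 2) — so at least 3 workers are needed, and 3 is optimal.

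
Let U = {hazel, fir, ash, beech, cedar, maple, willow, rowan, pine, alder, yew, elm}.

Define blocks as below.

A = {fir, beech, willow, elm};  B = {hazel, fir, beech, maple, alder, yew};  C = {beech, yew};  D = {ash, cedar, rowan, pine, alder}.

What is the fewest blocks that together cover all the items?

3

Take {A, B, D}. Their union is {hazel, fir, ash, beech, cedar, maple, willow, rowan, pine, alder, yew, elm}, which is all 12 items.
Only B contains hazel, so B is forced; the remaining 6 items need at least 2 more blocks (each remaining block adds at most 4) — so at least 3 blocks are needed, and 3 is optimal.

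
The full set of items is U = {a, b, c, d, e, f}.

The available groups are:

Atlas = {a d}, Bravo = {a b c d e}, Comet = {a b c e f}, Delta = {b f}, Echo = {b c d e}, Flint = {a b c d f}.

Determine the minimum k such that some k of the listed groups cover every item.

Atlas and Comet together: Atlas ∪ Comet = {a, b, c, d, e, f} — every item is covered.
No single group has all 6 items (the largest, Bravo, has 5), so 2 is optimal.

2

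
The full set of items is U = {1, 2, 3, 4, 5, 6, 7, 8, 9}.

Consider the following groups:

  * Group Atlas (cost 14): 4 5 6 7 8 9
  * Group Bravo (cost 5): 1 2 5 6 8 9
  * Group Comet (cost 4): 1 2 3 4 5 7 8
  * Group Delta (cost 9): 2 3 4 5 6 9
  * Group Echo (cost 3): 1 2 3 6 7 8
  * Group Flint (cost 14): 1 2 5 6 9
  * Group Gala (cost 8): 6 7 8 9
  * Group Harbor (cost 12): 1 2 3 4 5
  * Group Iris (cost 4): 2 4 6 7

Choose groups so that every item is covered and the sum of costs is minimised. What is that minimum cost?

9

Bravo, Comet together cover every item (Bravo ∪ Comet = {1, 2, 3, 4, 5, 6, 7, 8, 9}); total cost 5 + 4 = 9.
The greedy pick Echo, Comet, Bravo costs 12; no covering selection beats 9.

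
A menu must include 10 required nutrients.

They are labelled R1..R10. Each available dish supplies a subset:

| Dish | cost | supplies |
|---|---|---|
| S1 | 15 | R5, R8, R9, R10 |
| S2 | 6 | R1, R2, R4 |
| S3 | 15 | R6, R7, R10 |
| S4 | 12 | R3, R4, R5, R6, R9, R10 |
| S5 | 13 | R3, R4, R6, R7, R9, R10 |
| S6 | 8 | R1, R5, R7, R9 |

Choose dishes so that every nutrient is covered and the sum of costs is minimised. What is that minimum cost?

34

S1, S2, S5 together cover every nutrient (S1 ∪ S2 ∪ S5 = {R1, R2, R3, R4, R5, R6, R7, R8, R9, R10}); total cost 15 + 6 + 13 = 34.
The greedy pick S2, S4, S6, S1 costs 41; no covering selection beats 34.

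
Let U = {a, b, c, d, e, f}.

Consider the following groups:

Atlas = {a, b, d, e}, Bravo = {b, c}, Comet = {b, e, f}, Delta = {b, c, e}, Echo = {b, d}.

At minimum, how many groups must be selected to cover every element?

Atlas and Bravo and Comet together: Atlas ∪ Bravo ∪ Comet = {a, b, c, d, e, f} — every element is covered.
Only Atlas contains a, so Atlas is forced; the remaining 2 elements need at least 2 more groups (each remaining group adds at most 1) — so at least 3 groups are needed, and 3 is optimal.

3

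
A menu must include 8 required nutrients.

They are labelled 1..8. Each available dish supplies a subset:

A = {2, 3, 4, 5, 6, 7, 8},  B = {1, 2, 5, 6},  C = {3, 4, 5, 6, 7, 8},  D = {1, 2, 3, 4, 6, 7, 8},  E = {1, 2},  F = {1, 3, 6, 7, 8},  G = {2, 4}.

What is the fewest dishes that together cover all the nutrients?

A and F together: A ∪ F = {1, 2, 3, 4, 5, 6, 7, 8} — every nutrient is covered.
No single dish has all 8 nutrients (the largest, A, has 7), so 2 is optimal.

2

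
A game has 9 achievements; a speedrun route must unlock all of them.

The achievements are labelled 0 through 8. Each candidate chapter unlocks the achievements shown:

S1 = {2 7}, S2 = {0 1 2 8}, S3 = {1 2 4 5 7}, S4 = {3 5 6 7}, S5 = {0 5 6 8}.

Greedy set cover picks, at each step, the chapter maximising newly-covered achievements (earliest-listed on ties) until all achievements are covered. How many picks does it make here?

Greedy: pick S3 (covers 5 new) → pick S5 (covers 3 new) → pick S4 (covers 1 new). Total picks: 3.

3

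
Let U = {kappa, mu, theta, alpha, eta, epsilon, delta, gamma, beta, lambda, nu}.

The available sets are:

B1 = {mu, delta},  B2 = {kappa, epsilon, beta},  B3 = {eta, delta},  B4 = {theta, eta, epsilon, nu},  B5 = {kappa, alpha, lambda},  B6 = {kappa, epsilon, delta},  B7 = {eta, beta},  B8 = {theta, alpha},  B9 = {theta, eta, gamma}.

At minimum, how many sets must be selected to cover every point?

Take {B1, B2, B4, B5, B9}. Their union is {kappa, mu, theta, alpha, eta, epsilon, delta, gamma, beta, lambda, nu}, which is all 11 points.
No 4 of the 9 sets cover everything (all 126 combinations miss at least one point), so 5 is optimal.

5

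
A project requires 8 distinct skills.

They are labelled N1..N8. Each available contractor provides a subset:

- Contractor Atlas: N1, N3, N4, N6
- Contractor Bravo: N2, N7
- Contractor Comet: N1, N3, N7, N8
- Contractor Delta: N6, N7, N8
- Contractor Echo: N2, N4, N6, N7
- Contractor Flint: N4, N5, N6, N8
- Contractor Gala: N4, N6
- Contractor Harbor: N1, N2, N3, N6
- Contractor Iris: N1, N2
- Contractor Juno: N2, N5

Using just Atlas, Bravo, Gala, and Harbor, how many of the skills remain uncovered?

Union of Atlas, Bravo, Gala, Harbor = {N1, N2, N3, N4, N6, N7}.
Not covered: N5, N8 — 2 skills.

2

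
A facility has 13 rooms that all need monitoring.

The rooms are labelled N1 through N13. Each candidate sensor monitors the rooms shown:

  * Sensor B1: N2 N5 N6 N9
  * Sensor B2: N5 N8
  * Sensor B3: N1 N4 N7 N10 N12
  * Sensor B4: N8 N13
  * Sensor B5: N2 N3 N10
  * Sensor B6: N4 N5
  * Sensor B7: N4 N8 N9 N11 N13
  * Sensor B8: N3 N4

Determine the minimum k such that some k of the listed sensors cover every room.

B1 and B3 and B5 and B7 together: B1 ∪ B3 ∪ B5 ∪ B7 = {N1, N2, N3, N4, N5, N6, N7, N8, N9, N10, N11, N12, N13} — every room is covered.
No 3 of the 8 sensors cover everything (all 56 combinations miss at least one room), so 4 is optimal.

4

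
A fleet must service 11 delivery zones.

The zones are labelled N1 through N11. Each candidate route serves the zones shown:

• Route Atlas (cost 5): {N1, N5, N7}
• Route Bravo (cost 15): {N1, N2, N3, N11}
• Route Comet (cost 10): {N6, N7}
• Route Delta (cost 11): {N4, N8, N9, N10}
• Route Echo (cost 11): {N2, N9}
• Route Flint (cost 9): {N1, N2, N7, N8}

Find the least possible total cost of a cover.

Atlas, Bravo, Comet, Delta together cover every zone (Atlas ∪ Bravo ∪ Comet ∪ Delta = {N1, N2, N3, N4, N5, N6, N7, N8, N9, N10, N11}); total cost 5 + 15 + 10 + 11 = 41.
No covering selection has total cost below 41.

41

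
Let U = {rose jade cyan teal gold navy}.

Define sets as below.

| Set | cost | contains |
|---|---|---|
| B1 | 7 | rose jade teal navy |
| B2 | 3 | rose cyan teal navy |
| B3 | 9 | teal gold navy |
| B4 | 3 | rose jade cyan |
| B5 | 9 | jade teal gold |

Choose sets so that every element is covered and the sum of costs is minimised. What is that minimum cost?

B2, B5 together cover every element (B2 ∪ B5 = {rose, jade, cyan, teal, gold, navy}); total cost 3 + 9 = 12.
The greedy pick B2, B4, B3 costs 15; no covering selection beats 12.

12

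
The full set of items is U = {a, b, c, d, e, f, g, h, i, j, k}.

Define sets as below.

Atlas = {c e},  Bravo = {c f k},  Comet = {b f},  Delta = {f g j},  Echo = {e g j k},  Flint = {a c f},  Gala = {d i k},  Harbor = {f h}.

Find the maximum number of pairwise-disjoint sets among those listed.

3

Atlas, Gala, Harbor are pairwise disjoint (Atlas={c,e}; Gala={d,i,k}; Harbor={f,h}).
Every remaining set overlaps one of these, and no 4 of the listed sets are pairwise disjoint, so 3 is the maximum.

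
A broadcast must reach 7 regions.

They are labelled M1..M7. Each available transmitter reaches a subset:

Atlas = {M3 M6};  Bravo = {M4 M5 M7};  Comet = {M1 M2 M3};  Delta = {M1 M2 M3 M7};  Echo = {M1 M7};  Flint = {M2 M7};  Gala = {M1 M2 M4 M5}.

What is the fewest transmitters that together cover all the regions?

Atlas and Bravo and Comet together: Atlas ∪ Bravo ∪ Comet = {M1, M2, M3, M4, M5, M6, M7} — every region is covered.
Only Atlas contains M6, so Atlas is forced; the remaining 5 regions need at least 2 more transmitters (each remaining transmitter adds at most 4) — so at least 3 transmitters are needed, and 3 is optimal.

3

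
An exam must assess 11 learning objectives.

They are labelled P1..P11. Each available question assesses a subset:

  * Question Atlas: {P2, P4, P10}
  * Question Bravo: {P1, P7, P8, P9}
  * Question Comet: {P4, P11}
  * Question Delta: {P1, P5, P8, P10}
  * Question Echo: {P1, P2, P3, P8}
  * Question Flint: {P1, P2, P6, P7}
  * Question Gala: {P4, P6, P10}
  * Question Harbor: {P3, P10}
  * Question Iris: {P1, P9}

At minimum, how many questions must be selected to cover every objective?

Take {Bravo, Comet, Delta, Echo, Flint}. Their union is {P1, P2, P3, P4, P5, P6, P7, P8, P9, P10, P11}, which is all 11 objectives.
No 4 of the 9 questions cover everything (all 126 combinations miss at least one objective), so 5 is optimal.

5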